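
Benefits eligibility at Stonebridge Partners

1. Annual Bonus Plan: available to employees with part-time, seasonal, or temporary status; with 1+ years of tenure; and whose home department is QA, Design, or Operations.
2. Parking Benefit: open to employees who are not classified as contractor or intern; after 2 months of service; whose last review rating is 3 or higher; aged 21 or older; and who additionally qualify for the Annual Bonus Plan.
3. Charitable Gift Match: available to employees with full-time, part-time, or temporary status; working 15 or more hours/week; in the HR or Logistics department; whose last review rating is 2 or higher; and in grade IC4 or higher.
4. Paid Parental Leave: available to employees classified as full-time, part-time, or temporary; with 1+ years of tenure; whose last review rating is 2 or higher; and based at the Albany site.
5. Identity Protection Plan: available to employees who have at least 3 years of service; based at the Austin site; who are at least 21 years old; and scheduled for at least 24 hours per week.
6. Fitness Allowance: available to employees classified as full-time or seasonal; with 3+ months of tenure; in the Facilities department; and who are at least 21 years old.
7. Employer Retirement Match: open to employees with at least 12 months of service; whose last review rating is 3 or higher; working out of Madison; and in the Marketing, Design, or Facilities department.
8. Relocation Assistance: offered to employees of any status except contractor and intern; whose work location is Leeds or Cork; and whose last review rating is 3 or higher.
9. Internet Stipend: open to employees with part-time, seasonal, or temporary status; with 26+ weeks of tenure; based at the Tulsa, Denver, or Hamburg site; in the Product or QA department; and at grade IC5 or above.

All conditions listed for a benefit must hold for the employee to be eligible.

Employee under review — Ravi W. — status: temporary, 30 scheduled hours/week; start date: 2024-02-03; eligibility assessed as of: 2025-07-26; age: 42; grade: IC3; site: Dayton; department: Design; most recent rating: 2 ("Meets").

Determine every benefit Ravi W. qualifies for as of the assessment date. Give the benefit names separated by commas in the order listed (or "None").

Annual Bonus Plan

Service from 2024-02-03 to 2025-07-26: 539 days.
Annual Bonus Plan — status temporary ✓; service 539 days ≥ 1 year (≈365 days) ✓; dept Design ✓ → eligible.
Parking Benefit — status temporary ✓ (not excluded); service 539 days ≥ 2 months (≈60 days) ✓; rating 2 < 3 ✗ → not eligible.
Charitable Gift Match — status temporary ✓; 30 hrs/wk ≥ 15 ✓; dept Design ✗ → not eligible.
Paid Parental Leave — status temporary ✓; service 539 days ≥ 1 year (≈365 days) ✓; rating 2 ≥ 2 ✓; site Dayton ✗ (not Albany) → not eligible.
Identity Protection Plan — service 539 days < 3 years (≈1095 days) ✗ → not eligible.
Fitness Allowance — status temporary ✗ (requires full-time or seasonal) → not eligible.
Employer Retirement Match — service 539 days ≥ 12 months (≈360 days) ✓; rating 2 < 3 ✗ → not eligible.
Relocation Assistance — status temporary ✓ (not excluded); site Dayton ✗ (not Leeds or Cork) → not eligible.
Internet Stipend — status temporary ✓; service 539 days ≥ 26 weeks (≈182 days) ✓; site Dayton ✗ (not Tulsa, Denver, or Hamburg) → not eligible.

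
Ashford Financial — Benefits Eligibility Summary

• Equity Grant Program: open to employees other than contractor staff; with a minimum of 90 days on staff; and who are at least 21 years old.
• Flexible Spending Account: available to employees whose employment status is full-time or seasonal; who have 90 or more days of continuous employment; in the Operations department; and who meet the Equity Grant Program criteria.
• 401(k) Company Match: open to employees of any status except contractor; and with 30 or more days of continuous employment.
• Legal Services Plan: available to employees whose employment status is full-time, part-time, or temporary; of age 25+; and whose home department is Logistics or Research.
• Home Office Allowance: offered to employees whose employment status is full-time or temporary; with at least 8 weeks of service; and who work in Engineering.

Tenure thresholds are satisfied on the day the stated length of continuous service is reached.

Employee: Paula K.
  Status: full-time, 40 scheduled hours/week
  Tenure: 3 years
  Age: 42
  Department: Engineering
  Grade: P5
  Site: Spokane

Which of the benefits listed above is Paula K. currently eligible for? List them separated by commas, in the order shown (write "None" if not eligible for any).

Equity Grant Program, 401(k) Company Match, Home Office Allowance

Equity Grant Program — status full-time ✓ (not excluded); service 3 years ≥ 90 days ✓; age 42 ≥ 21 ✓ → eligible.
Flexible Spending Account — status full-time ✓; service 3 years ≥ 90 days ✓; dept Engineering ✗ → not eligible.
401(k) Company Match — status full-time ✓ (not excluded); service 3 years ≥ 30 days ✓ → eligible.
Legal Services Plan — status full-time ✓; age 42 ≥ 25 ✓; dept Engineering ✗ → not eligible.
Home Office Allowance — status full-time ✓; service 3 years ≥ 8 weeks (≈56 days) ✓; dept Engineering ✓ → eligible.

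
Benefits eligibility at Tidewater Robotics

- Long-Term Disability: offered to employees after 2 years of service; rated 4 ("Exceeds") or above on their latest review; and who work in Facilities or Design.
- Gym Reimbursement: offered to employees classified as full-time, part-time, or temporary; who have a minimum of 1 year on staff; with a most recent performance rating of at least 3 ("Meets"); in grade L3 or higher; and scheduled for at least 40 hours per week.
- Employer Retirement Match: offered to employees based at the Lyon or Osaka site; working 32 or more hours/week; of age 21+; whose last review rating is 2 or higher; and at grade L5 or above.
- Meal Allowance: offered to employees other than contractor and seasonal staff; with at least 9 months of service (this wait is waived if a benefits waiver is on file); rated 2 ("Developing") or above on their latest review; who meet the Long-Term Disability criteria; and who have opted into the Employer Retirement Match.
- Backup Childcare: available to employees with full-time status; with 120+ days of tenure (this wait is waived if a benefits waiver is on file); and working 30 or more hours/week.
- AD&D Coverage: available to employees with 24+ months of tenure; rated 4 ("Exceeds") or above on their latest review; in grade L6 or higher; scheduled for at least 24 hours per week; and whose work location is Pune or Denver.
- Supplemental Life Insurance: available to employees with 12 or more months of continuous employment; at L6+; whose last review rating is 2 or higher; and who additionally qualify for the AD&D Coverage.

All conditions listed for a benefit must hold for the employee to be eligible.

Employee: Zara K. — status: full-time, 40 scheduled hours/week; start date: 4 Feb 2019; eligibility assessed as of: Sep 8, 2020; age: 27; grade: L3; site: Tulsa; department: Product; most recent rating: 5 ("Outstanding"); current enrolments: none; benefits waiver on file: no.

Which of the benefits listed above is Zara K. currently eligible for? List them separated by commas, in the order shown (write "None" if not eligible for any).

Gym Reimbursement, Backup Childcare

Service from 4 Feb 2019 to Sep 8, 2020: 582 days.
Long-Term Disability — service 582 days < 2 years (≈730 days) ✗ → not eligible.
Gym Reimbursement — status full-time ✓; service 582 days ≥ 1 year (≈365 days) ✓; rating 5 ≥ 3 ✓; grade L3 ≥ L3 ✓; 40 hrs/wk ≥ 40 ✓ → eligible.
Employer Retirement Match — site Tulsa ✗ (not Lyon or Osaka) → not eligible.
Meal Allowance — status full-time ✓ (not excluded); no waiver, service 582 days ≥ 9 months (≈270 days) ✓; rating 5 ≥ 2 ✓; not eligible for Long-Term Disability ✗ → not eligible.
Backup Childcare — status full-time ✓; no waiver, service 582 days ≥ 120 days ✓; 40 hrs/wk ≥ 30 ✓ → eligible.
AD&D Coverage — service 582 days < 24 months (≈720 days) ✗ → not eligible.
Supplemental Life Insurance — service 582 days ≥ 12 months (≈360 days) ✓; grade L3 < L6 ✗ → not eligible.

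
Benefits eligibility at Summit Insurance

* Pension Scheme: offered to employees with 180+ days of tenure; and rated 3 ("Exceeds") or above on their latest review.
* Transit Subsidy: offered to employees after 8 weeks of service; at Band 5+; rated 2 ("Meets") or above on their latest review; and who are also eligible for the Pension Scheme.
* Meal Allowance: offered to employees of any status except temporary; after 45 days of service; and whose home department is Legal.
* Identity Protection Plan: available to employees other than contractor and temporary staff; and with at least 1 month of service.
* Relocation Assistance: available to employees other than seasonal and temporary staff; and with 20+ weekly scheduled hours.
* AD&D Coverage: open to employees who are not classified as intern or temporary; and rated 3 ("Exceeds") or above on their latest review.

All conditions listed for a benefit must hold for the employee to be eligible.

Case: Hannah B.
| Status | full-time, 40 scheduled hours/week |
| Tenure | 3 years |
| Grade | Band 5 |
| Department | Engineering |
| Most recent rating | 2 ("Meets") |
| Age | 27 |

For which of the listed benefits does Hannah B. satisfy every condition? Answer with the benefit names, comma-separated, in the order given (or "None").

Pension Scheme — service 3 years ≥ 180 days ✓; rating 2 < 3 ✗ → not eligible.
Transit Subsidy — service 3 years ≥ 8 weeks (≈56 days) ✓; grade Band 5 ≥ Band 5 ✓; rating 2 ≥ 2 ✓; not eligible for Pension Scheme ✗ → not eligible.
Meal Allowance — status full-time ✓ (not excluded); service 3 years ≥ 45 days ✓; dept Engineering ✗ → not eligible.
Identity Protection Plan — status full-time ✓ (not excluded); service 3 years ≥ 1 month (≈30 days) ✓ → eligible.
Relocation Assistance — status full-time ✓ (not excluded); 40 hrs/wk ≥ 20 ✓ → eligible.
AD&D Coverage — status full-time ✓ (not excluded); rating 2 < 3 ✗ → not eligible.

Identity Protection Plan, Relocation Assistance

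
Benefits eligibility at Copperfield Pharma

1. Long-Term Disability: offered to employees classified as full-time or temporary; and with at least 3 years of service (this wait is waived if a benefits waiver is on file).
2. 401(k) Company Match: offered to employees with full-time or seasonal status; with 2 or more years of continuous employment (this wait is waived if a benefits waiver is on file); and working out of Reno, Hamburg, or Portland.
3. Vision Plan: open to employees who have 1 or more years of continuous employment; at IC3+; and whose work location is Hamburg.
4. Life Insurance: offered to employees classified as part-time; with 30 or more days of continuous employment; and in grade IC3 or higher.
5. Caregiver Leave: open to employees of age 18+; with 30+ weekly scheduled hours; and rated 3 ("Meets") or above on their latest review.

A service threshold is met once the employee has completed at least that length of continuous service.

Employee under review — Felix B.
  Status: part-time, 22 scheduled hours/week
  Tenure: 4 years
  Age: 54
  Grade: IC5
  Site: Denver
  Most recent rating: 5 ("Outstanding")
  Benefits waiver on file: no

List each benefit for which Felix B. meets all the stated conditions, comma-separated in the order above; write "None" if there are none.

Long-Term Disability — status part-time ✗ (requires full-time or temporary) → not eligible.
401(k) Company Match — status part-time ✗ (requires full-time or seasonal) → not eligible.
Vision Plan — service 4 years ≥ 1 year ✓; grade IC5 ≥ IC3 ✓; site Denver ✗ (not Hamburg) → not eligible.
Life Insurance — status part-time ✓; service 4 years ≥ 30 days ✓; grade IC5 ≥ IC3 ✓ → eligible.
Caregiver Leave — age 54 ≥ 18 ✓; 22 hrs/wk < 30 ✗ → not eligible.

Life Insurance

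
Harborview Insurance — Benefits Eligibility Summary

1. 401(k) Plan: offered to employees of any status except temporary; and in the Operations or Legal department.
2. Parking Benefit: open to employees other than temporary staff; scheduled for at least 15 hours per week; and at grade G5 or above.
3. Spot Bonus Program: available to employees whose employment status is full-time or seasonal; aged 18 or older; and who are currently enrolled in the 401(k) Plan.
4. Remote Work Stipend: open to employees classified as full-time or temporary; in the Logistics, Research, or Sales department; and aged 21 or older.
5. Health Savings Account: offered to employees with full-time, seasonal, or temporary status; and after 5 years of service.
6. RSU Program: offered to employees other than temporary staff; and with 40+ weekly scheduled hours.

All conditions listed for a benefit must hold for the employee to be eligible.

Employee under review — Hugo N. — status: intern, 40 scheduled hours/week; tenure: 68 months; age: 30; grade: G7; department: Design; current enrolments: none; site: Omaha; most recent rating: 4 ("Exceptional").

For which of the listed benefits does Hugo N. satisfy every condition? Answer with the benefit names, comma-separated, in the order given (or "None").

Parking Benefit, RSU Program

401(k) Plan — status intern ✓ (not excluded); dept Design ✗ → not eligible.
Parking Benefit — status intern ✓ (not excluded); 40 hrs/wk ≥ 15 ✓; grade G7 ≥ G5 ✓ → eligible.
Spot Bonus Program — status intern ✗ (requires full-time or seasonal) → not eligible.
Remote Work Stipend — status intern ✗ (requires full-time or temporary) → not eligible.
Health Savings Account — status intern ✗ (requires full-time, seasonal, or temporary) → not eligible.
RSU Program — status intern ✓ (not excluded); 40 hrs/wk ≥ 40 ✓ → eligible.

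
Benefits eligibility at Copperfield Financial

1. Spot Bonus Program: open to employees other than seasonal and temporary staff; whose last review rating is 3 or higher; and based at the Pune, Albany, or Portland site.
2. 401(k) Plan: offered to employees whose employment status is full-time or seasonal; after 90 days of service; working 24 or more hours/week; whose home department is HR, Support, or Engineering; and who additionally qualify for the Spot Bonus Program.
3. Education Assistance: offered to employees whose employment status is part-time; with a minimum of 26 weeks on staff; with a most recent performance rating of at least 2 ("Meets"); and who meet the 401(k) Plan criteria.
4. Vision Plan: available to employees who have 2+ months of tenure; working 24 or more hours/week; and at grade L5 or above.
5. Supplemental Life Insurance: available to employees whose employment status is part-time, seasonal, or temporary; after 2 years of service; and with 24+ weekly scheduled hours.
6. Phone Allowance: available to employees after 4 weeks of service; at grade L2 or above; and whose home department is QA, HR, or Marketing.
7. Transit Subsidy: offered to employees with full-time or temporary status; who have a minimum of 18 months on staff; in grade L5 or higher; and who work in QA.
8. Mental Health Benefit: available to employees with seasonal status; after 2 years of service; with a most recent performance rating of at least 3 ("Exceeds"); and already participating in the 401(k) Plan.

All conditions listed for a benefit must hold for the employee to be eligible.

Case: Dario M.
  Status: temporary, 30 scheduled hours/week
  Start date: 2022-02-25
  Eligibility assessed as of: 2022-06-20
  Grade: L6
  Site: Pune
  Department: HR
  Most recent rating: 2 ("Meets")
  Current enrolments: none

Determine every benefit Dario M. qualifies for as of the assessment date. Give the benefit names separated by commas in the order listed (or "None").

Vision Plan, Phone Allowance

Service from 2022-02-25 to 2022-06-20: 115 days.
Spot Bonus Program — status temporary ✗ (excluded) → not eligible.
401(k) Plan — status temporary ✗ (requires full-time or seasonal) → not eligible.
Education Assistance — status temporary ✗ (requires part-time) → not eligible.
Vision Plan — service 115 days ≥ 2 months (≈60 days) ✓; 30 hrs/wk ≥ 24 ✓; grade L6 ≥ L5 ✓ → eligible.
Supplemental Life Insurance — status temporary ✓; service 115 days < 2 years (≈730 days) ✗ → not eligible.
Phone Allowance — service 115 days ≥ 4 weeks (≈28 days) ✓; grade L6 ≥ L2 ✓; dept HR ✓ → eligible.
Transit Subsidy — status temporary ✓; service 115 days < 18 months (≈540 days) ✗ → not eligible.
Mental Health Benefit — status temporary ✗ (requires seasonal) → not eligible.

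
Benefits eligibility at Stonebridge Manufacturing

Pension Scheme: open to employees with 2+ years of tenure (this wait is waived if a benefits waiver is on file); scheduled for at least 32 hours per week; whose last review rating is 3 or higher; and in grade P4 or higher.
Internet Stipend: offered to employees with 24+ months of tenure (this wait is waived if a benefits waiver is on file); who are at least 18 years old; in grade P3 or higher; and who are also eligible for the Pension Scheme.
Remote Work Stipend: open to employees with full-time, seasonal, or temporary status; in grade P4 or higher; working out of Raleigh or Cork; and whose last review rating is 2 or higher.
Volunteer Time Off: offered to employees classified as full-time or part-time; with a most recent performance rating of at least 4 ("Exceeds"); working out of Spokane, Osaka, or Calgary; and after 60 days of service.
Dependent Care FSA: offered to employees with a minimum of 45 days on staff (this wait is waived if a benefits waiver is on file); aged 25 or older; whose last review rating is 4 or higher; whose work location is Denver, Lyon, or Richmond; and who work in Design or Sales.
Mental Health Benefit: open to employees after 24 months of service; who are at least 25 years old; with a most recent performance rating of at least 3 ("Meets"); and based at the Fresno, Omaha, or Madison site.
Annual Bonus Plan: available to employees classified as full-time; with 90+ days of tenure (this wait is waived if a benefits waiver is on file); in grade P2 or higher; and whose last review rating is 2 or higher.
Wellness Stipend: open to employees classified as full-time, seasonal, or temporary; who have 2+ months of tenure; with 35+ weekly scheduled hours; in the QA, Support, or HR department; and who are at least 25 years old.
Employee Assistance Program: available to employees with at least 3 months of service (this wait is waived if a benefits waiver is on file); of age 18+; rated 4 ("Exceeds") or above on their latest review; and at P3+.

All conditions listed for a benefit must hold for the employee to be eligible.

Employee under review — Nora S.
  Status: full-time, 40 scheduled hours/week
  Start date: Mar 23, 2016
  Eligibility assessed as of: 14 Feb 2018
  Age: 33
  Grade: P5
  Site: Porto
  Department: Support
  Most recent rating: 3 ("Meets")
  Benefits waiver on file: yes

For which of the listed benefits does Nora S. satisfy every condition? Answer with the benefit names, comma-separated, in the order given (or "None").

Pension Scheme, Internet Stipend, Annual Bonus Plan, Wellness Stipend

Service from Mar 23, 2016 to 14 Feb 2018: 693 days.
Pension Scheme — benefits waiver on file ✓; 40 hrs/wk ≥ 32 ✓; rating 3 ≥ 3 ✓; grade P5 ≥ P4 ✓ → eligible.
Internet Stipend — benefits waiver on file ✓; age 33 ≥ 18 ✓; grade P5 ≥ P3 ✓; eligible for Pension Scheme ✓ → eligible.
Remote Work Stipend — status full-time ✓; grade P5 ≥ P4 ✓; site Porto ✗ (not Raleigh or Cork) → not eligible.
Volunteer Time Off — status full-time ✓; rating 3 < 4 ✗ → not eligible.
Dependent Care FSA — benefits waiver on file ✓; age 33 ≥ 25 ✓; rating 3 < 4 ✗ → not eligible.
Mental Health Benefit — service 693 days < 24 months (≈720 days) ✗ → not eligible.
Annual Bonus Plan — status full-time ✓; benefits waiver on file ✓; grade P5 ≥ P2 ✓; rating 3 ≥ 2 ✓ → eligible.
Wellness Stipend — status full-time ✓; service 693 days ≥ 2 months (≈60 days) ✓; 40 hrs/wk ≥ 35 ✓; dept Support ✓; age 33 ≥ 25 ✓ → eligible.
Employee Assistance Program — benefits waiver on file ✓; age 33 ≥ 18 ✓; rating 3 < 4 ✗ → not eligible.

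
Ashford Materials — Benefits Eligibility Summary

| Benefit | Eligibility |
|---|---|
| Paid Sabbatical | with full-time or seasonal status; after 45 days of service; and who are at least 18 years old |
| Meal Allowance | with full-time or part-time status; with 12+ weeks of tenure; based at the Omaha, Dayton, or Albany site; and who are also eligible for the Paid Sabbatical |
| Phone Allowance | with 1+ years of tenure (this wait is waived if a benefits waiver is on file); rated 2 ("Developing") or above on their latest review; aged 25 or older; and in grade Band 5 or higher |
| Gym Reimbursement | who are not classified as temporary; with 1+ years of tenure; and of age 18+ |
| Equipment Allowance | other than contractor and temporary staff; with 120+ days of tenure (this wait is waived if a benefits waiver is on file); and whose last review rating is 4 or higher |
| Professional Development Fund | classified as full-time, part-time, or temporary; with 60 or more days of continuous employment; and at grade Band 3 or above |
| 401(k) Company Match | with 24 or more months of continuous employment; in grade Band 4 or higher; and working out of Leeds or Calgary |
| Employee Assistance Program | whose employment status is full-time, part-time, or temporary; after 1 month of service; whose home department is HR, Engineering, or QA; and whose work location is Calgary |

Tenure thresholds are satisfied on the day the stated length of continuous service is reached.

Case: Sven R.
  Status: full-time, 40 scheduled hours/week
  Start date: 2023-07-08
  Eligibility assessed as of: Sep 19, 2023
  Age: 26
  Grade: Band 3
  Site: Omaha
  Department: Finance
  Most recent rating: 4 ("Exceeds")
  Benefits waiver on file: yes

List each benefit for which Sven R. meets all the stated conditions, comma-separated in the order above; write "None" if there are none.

Paid Sabbatical, Equipment Allowance, Professional Development Fund

Service from 2023-07-08 to Sep 19, 2023: 73 days.
Paid Sabbatical — status full-time ✓; service 73 days ≥ 45 days ✓; age 26 ≥ 18 ✓ → eligible.
Meal Allowance — status full-time ✓; service 73 days < 12 weeks (≈84 days) ✗ → not eligible.
Phone Allowance — benefits waiver on file ✓; rating 4 ≥ 2 ✓; age 26 ≥ 25 ✓; grade Band 3 < Band 5 ✗ → not eligible.
Gym Reimbursement — status full-time ✓ (not excluded); service 73 days < 1 year (≈365 days) ✗ → not eligible.
Equipment Allowance — status full-time ✓ (not excluded); benefits waiver on file ✓; rating 4 ≥ 4 ✓ → eligible.
Professional Development Fund — status full-time ✓; service 73 days ≥ 60 days ✓; grade Band 3 ≥ Band 3 ✓ → eligible.
401(k) Company Match — service 73 days < 24 months (≈720 days) ✗ → not eligible.
Employee Assistance Program — status full-time ✓; service 73 days ≥ 1 month (≈30 days) ✓; dept Finance ✗ → not eligible.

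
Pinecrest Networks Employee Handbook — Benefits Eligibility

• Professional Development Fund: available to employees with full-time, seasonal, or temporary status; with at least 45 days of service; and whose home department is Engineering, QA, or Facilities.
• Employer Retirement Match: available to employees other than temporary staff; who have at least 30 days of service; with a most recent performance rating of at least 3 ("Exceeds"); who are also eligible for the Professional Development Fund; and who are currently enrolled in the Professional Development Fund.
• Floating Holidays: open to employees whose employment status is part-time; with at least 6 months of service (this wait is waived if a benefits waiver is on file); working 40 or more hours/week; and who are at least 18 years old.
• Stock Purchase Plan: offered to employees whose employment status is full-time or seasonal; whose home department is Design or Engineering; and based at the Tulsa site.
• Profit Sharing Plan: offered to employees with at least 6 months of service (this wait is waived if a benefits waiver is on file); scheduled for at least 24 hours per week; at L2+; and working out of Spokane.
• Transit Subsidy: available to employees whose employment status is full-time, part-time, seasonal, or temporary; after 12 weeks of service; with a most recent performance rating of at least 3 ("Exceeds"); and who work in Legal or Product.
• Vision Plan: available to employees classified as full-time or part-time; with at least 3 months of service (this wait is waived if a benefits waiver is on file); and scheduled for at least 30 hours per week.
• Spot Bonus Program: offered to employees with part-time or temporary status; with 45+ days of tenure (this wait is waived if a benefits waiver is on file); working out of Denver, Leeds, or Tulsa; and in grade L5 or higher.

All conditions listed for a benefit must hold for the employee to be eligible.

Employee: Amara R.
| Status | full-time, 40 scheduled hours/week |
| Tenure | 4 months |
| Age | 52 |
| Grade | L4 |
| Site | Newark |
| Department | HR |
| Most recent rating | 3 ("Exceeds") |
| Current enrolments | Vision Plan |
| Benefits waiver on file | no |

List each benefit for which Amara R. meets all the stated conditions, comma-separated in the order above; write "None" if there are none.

Vision Plan

Professional Development Fund — status full-time ✓; service 4 months ≥ 45 days ✓; dept HR ✗ → not eligible.
Employer Retirement Match — status full-time ✓ (not excluded); service 4 months ≥ 30 days ✓; rating 3 ≥ 3 ✓; not eligible for Professional Development Fund ✗ → not eligible.
Floating Holidays — status full-time ✗ (requires part-time) → not eligible.
Stock Purchase Plan — status full-time ✓; dept HR ✗ → not eligible.
Profit Sharing Plan — no waiver, service 4 months < 6 months ✗ → not eligible.
Transit Subsidy — status full-time ✓; service 4 months ≥ 12 weeks (≈84 days) ✓; rating 3 ≥ 3 ✓; dept HR ✗ → not eligible.
Vision Plan — status full-time ✓; no waiver, service 4 months ≥ 3 months ✓; 40 hrs/wk ≥ 30 ✓ → eligible.
Spot Bonus Program — status full-time ✗ (requires part-time or temporary) → not eligible.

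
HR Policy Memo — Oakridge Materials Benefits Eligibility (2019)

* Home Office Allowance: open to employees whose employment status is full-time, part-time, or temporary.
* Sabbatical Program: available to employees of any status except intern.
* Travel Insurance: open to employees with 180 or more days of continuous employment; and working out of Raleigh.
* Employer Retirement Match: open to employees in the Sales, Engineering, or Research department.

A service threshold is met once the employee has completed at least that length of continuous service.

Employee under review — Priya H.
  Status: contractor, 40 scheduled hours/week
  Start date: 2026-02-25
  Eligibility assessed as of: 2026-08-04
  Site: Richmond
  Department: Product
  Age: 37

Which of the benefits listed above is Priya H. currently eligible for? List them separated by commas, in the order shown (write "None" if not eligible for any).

Service from 2026-02-25 to 2026-08-04: 160 days.
Home Office Allowance — status contractor ✗ (requires full-time, part-time, or temporary) → not eligible.
Sabbatical Program — status contractor ✓ (not excluded) → eligible.
Travel Insurance — service 160 days < 180 days ✗ → not eligible.
Employer Retirement Match — dept Product ✗ → not eligible.

Sabbatical Program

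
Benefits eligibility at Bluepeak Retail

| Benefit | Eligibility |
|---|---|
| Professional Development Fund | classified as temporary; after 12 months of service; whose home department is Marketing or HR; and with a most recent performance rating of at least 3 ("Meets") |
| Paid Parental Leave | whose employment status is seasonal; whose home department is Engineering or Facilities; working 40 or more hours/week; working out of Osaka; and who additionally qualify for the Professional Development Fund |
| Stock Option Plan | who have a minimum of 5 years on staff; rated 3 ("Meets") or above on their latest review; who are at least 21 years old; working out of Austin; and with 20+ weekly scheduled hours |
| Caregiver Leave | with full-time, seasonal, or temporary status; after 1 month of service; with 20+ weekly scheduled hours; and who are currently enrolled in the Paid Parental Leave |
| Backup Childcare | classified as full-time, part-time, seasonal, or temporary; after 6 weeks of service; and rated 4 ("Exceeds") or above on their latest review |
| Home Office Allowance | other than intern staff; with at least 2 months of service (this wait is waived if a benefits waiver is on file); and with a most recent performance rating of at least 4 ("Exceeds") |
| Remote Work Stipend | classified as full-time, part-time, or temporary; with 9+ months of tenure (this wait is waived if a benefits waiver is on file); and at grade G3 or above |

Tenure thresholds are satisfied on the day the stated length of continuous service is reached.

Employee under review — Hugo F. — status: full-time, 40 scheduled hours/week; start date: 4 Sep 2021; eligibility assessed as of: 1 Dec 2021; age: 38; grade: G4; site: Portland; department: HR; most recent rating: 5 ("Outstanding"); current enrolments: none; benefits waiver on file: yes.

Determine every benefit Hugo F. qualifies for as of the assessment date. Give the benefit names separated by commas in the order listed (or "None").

Backup Childcare, Home Office Allowance, Remote Work Stipend

Service from 4 Sep 2021 to 1 Dec 2021: 88 days.
Professional Development Fund — status full-time ✗ (requires temporary) → not eligible.
Paid Parental Leave — status full-time ✗ (requires seasonal) → not eligible.
Stock Option Plan — service 88 days < 5 years (≈1825 days) ✗ → not eligible.
Caregiver Leave — status full-time ✓; service 88 days ≥ 1 month (≈30 days) ✓; 40 hrs/wk ≥ 20 ✓; not enrolled in Paid Parental Leave ✗ → not eligible.
Backup Childcare — status full-time ✓; service 88 days ≥ 6 weeks (≈42 days) ✓; rating 5 ≥ 4 ✓ → eligible.
Home Office Allowance — status full-time ✓ (not excluded); benefits waiver on file ✓; rating 5 ≥ 4 ✓ → eligible.
Remote Work Stipend — status full-time ✓; benefits waiver on file ✓; grade G4 ≥ G3 ✓ → eligible.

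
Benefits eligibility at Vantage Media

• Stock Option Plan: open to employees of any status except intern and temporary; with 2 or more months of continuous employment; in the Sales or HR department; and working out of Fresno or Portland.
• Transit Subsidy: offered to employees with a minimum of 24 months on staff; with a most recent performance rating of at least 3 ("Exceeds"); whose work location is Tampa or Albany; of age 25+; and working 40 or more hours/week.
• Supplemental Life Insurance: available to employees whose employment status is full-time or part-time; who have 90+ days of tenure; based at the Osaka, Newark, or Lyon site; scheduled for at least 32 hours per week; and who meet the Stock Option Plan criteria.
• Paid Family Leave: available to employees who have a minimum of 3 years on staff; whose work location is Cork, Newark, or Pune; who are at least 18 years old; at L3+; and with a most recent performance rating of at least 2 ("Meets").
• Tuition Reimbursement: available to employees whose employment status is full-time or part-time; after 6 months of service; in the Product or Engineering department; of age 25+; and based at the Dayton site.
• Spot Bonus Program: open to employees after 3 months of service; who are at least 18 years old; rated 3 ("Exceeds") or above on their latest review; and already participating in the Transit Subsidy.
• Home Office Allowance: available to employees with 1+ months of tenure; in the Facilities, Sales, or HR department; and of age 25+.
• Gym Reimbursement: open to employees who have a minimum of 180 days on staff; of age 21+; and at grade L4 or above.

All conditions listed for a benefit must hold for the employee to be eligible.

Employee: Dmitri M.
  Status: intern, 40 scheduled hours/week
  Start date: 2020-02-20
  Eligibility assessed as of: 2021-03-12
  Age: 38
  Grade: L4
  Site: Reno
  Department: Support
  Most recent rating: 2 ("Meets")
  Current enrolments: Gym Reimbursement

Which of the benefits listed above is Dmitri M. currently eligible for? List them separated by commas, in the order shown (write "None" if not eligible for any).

Service from 2020-02-20 to 2021-03-12: 386 days.
Stock Option Plan — status intern ✗ (excluded) → not eligible.
Transit Subsidy — service 386 days < 24 months (≈720 days) ✗ → not eligible.
Supplemental Life Insurance — status intern ✗ (requires full-time or part-time) → not eligible.
Paid Family Leave — service 386 days < 3 years (≈1095 days) ✗ → not eligible.
Tuition Reimbursement — status intern ✗ (requires full-time or part-time) → not eligible.
Spot Bonus Program — service 386 days ≥ 3 months (≈90 days) ✓; age 38 ≥ 18 ✓; rating 2 < 3 ✗ → not eligible.
Home Office Allowance — service 386 days ≥ 1 month (≈30 days) ✓; dept Support ✗ → not eligible.
Gym Reimbursement — service 386 days ≥ 180 days ✓; age 38 ≥ 21 ✓; grade L4 ≥ L4 ✓ → eligible.

Gym Reimbursement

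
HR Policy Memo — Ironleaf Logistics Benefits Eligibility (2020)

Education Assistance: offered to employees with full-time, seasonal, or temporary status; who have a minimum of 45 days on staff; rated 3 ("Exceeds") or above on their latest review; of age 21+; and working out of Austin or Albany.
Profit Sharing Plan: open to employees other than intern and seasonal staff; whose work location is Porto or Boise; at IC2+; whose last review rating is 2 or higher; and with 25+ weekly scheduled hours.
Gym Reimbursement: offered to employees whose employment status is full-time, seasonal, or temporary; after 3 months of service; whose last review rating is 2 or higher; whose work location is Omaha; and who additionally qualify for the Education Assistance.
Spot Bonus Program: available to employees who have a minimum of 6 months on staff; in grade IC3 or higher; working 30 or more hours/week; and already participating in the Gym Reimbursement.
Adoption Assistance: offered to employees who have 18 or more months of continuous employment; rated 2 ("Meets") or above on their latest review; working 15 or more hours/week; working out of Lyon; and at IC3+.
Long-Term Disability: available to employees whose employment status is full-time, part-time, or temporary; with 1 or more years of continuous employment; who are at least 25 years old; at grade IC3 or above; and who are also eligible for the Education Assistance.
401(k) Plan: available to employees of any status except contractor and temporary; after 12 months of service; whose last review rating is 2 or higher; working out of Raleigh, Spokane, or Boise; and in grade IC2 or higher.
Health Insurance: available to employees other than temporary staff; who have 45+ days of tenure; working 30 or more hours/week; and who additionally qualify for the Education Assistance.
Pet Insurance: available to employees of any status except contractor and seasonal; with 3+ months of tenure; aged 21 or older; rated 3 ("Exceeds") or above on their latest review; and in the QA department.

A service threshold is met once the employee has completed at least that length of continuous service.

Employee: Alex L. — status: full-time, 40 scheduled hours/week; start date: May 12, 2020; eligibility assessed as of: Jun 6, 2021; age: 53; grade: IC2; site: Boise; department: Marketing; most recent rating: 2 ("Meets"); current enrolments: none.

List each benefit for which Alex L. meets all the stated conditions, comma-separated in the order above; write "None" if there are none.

Profit Sharing Plan, 401(k) Plan

Service from May 12, 2020 to Jun 6, 2021: 390 days.
Education Assistance — status full-time ✓; service 390 days ≥ 45 days ✓; rating 2 < 3 ✗ → not eligible.
Profit Sharing Plan — status full-time ✓ (not excluded); site Boise ✓; grade IC2 ≥ IC2 ✓; rating 2 ≥ 2 ✓; 40 hrs/wk ≥ 25 ✓ → eligible.
Gym Reimbursement — status full-time ✓; service 390 days ≥ 3 months (≈90 days) ✓; rating 2 ≥ 2 ✓; site Boise ✗ (not Omaha) → not eligible.
Spot Bonus Program — service 390 days ≥ 6 months (≈180 days) ✓; grade IC2 < IC3 ✗ → not eligible.
Adoption Assistance — service 390 days < 18 months (≈540 days) ✗ → not eligible.
Long-Term Disability — status full-time ✓; service 390 days ≥ 1 year (≈365 days) ✓; age 53 ≥ 25 ✓; grade IC2 < IC3 ✗ → not eligible.
401(k) Plan — status full-time ✓ (not excluded); service 390 days ≥ 12 months (≈360 days) ✓; rating 2 ≥ 2 ✓; site Boise ✓; grade IC2 ≥ IC2 ✓ → eligible.
Health Insurance — status full-time ✓ (not excluded); service 390 days ≥ 45 days ✓; 40 hrs/wk ≥ 30 ✓; not eligible for Education Assistance ✗ → not eligible.
Pet Insurance — status full-time ✓ (not excluded); service 390 days ≥ 3 months (≈90 days) ✓; age 53 ≥ 21 ✓; rating 2 < 3 ✗ → not eligible.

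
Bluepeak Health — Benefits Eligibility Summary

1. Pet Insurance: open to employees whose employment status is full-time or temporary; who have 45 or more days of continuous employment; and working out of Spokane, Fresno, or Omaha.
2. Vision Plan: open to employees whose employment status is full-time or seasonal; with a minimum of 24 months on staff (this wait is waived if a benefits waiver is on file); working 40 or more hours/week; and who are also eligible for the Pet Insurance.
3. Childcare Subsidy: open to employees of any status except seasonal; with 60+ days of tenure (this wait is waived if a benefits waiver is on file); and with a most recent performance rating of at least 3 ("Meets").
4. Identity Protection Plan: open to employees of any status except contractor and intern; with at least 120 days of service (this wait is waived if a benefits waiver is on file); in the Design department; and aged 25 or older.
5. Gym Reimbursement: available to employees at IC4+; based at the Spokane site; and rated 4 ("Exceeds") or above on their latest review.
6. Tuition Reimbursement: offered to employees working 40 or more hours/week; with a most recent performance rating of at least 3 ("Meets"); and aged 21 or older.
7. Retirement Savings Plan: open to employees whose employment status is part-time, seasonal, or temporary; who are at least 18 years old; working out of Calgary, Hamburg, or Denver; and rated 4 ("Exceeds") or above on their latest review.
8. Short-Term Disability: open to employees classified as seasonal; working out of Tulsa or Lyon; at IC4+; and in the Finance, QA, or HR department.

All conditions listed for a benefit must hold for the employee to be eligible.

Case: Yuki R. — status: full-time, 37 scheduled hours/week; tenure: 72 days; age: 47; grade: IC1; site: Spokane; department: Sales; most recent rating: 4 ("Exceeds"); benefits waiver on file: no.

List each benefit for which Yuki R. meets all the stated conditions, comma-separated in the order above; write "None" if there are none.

Pet Insurance, Childcare Subsidy

Pet Insurance — status full-time ✓; service 72 days ≥ 45 days ✓; site Spokane ✓ → eligible.
Vision Plan — status full-time ✓; no waiver, service 72 days < 24 months (≈720 days) ✗ → not eligible.
Childcare Subsidy — status full-time ✓ (not excluded); no waiver, service 72 days ≥ 60 days ✓; rating 4 ≥ 3 ✓ → eligible.
Identity Protection Plan — status full-time ✓ (not excluded); no waiver, service 72 days < 120 days ✗ → not eligible.
Gym Reimbursement — grade IC1 < IC4 ✗ → not eligible.
Tuition Reimbursement — 37 hrs/wk < 40 ✗ → not eligible.
Retirement Savings Plan — status full-time ✗ (requires part-time, seasonal, or temporary) → not eligible.
Short-Term Disability — status full-time ✗ (requires seasonal) → not eligible.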